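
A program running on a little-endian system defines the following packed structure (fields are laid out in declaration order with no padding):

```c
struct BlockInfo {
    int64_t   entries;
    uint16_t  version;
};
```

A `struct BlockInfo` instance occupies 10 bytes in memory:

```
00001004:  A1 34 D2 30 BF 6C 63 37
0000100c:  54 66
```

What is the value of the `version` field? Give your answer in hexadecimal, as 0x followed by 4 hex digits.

`version` follows `entries` (8 bytes), so it starts at byte offset 8 and occupies 2 bytes.
Bytes at offsets 8..9: 54 66.
Little-endian: lowest address holds the least-significant byte.
Reassemble most-significant byte first: 66 54 → 0x6654.

0x6654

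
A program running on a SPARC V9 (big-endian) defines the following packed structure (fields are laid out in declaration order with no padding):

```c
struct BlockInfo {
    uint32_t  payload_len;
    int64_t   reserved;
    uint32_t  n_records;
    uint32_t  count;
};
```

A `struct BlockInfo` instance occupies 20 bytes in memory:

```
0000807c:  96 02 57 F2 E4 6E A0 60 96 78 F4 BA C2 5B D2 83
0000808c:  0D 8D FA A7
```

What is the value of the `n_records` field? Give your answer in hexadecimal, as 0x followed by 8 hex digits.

`n_records` follows `payload_len` (4 B), `reserved` (8 B), so it starts at offset 4 + 8 = 12 and occupies 4 bytes.
Bytes at offsets 12..15: C2 5B D2 83.
In big-endian order the high byte comes first in memory.
The bytes are already most-significant first: 0xC25BD283.

0xC25BD283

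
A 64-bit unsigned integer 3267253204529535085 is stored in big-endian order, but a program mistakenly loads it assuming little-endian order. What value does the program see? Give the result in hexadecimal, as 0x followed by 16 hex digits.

3267253204529535085 in 64-bit hexadecimal is 0x2D579D7A973D586D.
Stored big-endian, the bytes at ascending addresses are 2D 57 9D 7A 97 3D 58 6D.
Read back as little-endian, the first byte is least significant, giving 0x6D583D977A9D572D.

0x6D583D977A9D572D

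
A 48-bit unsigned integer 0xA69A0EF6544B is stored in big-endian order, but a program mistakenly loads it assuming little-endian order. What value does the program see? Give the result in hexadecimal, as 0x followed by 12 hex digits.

Stored big-endian, the bytes at ascending addresses are A6 9A 0E F6 54 4B.
Read back as little-endian, the first byte is least significant, giving 0x4B54F60E9AA6.

0x4B54F60E9AA6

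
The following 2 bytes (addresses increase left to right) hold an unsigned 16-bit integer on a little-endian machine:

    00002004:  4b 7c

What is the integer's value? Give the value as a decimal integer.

Little-endian stores the least-significant byte at the lowest address.
Reassemble most-significant byte first: 7C 4B → 0x7C4B.
0x7C4B = 31819.

31819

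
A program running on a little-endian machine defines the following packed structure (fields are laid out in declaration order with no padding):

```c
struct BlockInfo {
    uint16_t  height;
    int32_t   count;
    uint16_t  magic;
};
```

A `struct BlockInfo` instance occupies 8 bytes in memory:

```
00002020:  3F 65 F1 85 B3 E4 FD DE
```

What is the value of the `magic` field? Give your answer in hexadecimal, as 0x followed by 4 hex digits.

0xDEFD

`magic` follows `height` (2 B), `count` (4 B), so it starts at offset 2 + 4 = 6 and occupies 2 bytes.
Bytes at offsets 6..7: FD DE.
Little-endian stores the least-significant byte at the lowest address.
Reassemble most-significant byte first: DE FD → 0xDEFD.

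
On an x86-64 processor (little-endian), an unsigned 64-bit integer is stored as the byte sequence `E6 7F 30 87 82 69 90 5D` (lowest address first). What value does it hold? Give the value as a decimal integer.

6742004651508400102

In little-endian order the low byte comes first in memory.
Reassemble most-significant byte first: 5D 90 69 82 87 30 7F E6 → 0x5D90698287307FE6.
0x5D90698287307FE6 = 6742004651508400102.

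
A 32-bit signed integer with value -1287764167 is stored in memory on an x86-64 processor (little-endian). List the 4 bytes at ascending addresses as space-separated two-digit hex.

39 47 3E B3

Two's complement of -1287764167 in 32 bits: 1287764167 = 0x4CC1B8C7; invert → 0xB33E4738; add 1 → 0xB33E4739.
Split into bytes (most-significant first): B3 3E 47 39.
Little-endian: lowest address holds the least-significant byte.
So at ascending addresses the bytes are 39 47 3E B3.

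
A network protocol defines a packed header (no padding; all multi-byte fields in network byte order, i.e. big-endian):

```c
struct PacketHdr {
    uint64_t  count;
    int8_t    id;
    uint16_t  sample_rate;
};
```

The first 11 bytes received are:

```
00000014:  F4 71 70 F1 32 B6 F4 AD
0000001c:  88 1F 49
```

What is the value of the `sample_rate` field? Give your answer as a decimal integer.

`sample_rate` follows `count` (8 B), `id` (1 B), so it starts at offset 8 + 1 = 9 and occupies 2 bytes.
Bytes at offsets 9..10: 1F 49.
Big-endian stores the most-significant byte at the lowest address.
The bytes are already most-significant first: 0x1F49.
0x1F49 = 8009.

8009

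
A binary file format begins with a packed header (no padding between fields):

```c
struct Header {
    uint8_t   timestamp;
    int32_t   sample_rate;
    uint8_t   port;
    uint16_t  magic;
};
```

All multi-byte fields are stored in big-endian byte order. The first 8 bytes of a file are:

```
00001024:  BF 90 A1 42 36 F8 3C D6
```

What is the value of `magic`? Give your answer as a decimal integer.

15574

`magic` follows `timestamp` (1 B), `sample_rate` (4 B), `port` (1 B), so it starts at offset 1 + 4 + 1 = 6 and occupies 2 bytes.
Bytes at offsets 6..7: 3C D6.
Big-endian: lowest address holds the most-significant byte.
The bytes are already most-significant first: 0x3CD6.
0x3CD6 = 15574.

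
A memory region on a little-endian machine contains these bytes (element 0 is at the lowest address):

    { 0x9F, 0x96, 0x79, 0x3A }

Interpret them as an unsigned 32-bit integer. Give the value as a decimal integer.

Little-endian: lowest address holds the least-significant byte.
Reassemble most-significant byte first: 3A 79 96 9F → 0x3A79969F.
0x3A79969F = 981046943.

981046943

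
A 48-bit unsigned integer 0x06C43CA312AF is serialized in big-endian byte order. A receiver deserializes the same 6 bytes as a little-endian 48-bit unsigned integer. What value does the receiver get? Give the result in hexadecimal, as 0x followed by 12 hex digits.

0xAF12A33CC406

Stored big-endian, the bytes at ascending addresses are 06 C4 3C A3 12 AF.
Read back as little-endian, the first byte is least significant, giving 0xAF12A33CC406.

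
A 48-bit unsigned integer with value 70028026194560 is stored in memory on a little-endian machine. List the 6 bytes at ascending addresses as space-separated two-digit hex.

80 2A A0 AB B0 3F

70028026194560 in hexadecimal, padded to 48 bits, is 0x3FB0ABA02A80.
Split into bytes (most-significant first): 3F B0 AB A0 2A 80.
In little-endian order the low byte comes first in memory.
So at ascending addresses the bytes are 80 2A A0 AB B0 3F.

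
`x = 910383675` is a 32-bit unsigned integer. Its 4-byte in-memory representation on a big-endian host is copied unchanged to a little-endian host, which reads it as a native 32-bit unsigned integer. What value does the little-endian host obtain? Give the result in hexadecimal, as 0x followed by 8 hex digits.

910383675 in 32-bit hexadecimal is 0x36435A3B.
Stored big-endian, the bytes at ascending addresses are 36 43 5A 3B.
Read back as little-endian, the first byte is least significant, giving 0x3B5A4336.

0x3B5A4336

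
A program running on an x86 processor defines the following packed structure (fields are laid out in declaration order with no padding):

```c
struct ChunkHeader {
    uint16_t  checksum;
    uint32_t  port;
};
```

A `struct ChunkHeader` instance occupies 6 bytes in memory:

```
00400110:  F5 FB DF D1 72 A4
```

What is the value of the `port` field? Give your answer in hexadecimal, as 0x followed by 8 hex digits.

`port` follows `checksum` (2 bytes), so it starts at byte offset 2 and occupies 4 bytes.
Bytes at offsets 2..5: DF D1 72 A4.
In little-endian order the low byte comes first in memory.
Reassemble most-significant byte first: A4 72 D1 DF → 0xA472D1DF.

0xA472D1DF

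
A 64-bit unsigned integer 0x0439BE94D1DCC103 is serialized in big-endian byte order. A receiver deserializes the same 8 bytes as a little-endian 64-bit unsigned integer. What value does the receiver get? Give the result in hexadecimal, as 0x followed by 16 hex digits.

Stored big-endian, the bytes at ascending addresses are 04 39 BE 94 D1 DC C1 03.
Read back as little-endian, the first byte is least significant, giving 0x03C1DCD194BE3904.

0x03C1DCD194BE3904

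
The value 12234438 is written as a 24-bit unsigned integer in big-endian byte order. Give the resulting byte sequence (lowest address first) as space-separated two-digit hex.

BA AE C6

12234438 in hexadecimal, padded to 24 bits, is 0xBAAEC6.
Split into bytes (most-significant first): BA AE C6.
In big-endian order the high byte comes first in memory.
So the memory order matches the most-significant-first order: BA AE C6.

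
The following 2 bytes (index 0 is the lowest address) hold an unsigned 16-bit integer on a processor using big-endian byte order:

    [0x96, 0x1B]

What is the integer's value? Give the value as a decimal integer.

In big-endian order the high byte comes first in memory.
The bytes are already most-significant first: 0x961B.
0x961B = 38427.

38427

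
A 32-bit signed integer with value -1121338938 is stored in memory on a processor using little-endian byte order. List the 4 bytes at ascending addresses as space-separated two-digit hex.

Two's complement of -1121338938 in 32 bits: 1121338938 = 0x42D6463A; invert → 0xBD29B9C5; add 1 → 0xBD29B9C6.
Split into bytes (most-significant first): BD 29 B9 C6.
Little-endian stores the least-significant byte at the lowest address.
So at ascending addresses the bytes are C6 B9 29 BD.

C6 B9 29 BD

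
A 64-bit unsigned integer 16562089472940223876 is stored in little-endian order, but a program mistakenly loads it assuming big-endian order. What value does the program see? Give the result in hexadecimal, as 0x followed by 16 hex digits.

0x84ADD63CA05CD8E5

16562089472940223876 in 64-bit hexadecimal is 0xE5D85CA03CD6AD84.
Stored little-endian, the bytes at ascending addresses are 84 AD D6 3C A0 5C D8 E5.
Read back as big-endian, the last byte is least significant, giving 0x84ADD63CA05CD8E5.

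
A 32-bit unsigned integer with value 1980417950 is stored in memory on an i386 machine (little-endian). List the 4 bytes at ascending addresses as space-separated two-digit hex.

9E C7 0A 76

1980417950 in hexadecimal, padded to 32 bits, is 0x760AC79E.
Split into bytes (most-significant first): 76 0A C7 9E.
Little-endian: lowest address holds the least-significant byte.
So at ascending addresses the bytes are 9E C7 0A 76.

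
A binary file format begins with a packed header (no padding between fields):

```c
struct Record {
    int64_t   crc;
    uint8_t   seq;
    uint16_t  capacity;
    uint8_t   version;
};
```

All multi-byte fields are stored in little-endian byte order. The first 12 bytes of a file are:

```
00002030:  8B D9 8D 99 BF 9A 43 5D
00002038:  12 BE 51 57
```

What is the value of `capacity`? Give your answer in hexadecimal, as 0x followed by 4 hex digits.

0x51BE

`capacity` follows `crc` (8 B), `seq` (1 B), so it starts at offset 8 + 1 = 9 and occupies 2 bytes.
Bytes at offsets 9..10: BE 51.
Little-endian: lowest address holds the least-significant byte.
Reassemble most-significant byte first: 51 BE → 0x51BE.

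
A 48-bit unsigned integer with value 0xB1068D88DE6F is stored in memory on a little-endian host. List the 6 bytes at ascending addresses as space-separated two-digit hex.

Split into bytes (most-significant first): B1 06 8D 88 DE 6F.
Little-endian stores the least-significant byte at the lowest address.
So at ascending addresses the bytes are 6F DE 88 8D 06 B1.

6F DE 88 8D 06 B1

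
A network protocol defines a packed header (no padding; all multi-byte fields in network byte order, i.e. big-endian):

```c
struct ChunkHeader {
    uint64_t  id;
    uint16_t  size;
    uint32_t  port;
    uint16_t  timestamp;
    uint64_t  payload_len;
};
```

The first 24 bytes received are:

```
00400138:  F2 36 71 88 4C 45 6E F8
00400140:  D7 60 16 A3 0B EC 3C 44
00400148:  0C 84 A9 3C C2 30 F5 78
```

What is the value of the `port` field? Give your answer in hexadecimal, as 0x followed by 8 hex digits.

0x16A30BEC

`port` follows `id` (8 B), `size` (2 B), so it starts at offset 8 + 2 = 10 and occupies 4 bytes.
Bytes at offsets 10..13: 16 A3 0B EC.
Big-endian: lowest address holds the most-significant byte.
The bytes are already most-significant first: 0x16A30BEC.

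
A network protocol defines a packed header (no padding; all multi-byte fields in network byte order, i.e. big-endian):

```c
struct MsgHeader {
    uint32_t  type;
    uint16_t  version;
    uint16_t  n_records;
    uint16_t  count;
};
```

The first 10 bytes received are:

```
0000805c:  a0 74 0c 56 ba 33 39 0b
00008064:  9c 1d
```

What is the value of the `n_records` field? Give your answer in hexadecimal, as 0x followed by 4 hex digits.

0x390B

`n_records` follows `type` (4 B), `version` (2 B), so it starts at offset 4 + 2 = 6 and occupies 2 bytes.
Bytes at offsets 6..7: 39 0B.
Big-endian: lowest address holds the most-significant byte.
The bytes are already most-significant first: 0x390B.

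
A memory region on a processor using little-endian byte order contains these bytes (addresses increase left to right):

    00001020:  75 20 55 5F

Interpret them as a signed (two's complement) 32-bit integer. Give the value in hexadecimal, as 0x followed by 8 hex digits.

In little-endian order the low byte comes first in memory.
Reassemble most-significant byte first: 5F 55 20 75 → 0x5F552075.

0x5F552075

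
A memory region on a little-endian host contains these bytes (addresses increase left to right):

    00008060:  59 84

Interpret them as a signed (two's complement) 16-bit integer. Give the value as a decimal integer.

Little-endian stores the least-significant byte at the lowest address.
Reassemble most-significant byte first: 84 59 → 0x8459.
Top bit is set, so as a signed 16-bit value this is 0x8459 − 2^16 = -31655.

-31655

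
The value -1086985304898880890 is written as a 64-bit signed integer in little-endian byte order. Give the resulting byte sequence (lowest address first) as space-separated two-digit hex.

86 BA 6E D1 9F 40 EA F0

Two's complement of -1086985304898880890 in 64 bits: 1086985304898880890 = 0x0F15BF602E91457A; invert → 0xF0EA409FD16EBA85; add 1 → 0xF0EA409FD16EBA86.
Split into bytes (most-significant first): F0 EA 40 9F D1 6E BA 86.
In little-endian order the low byte comes first in memory.
So at ascending addresses the bytes are 86 BA 6E D1 9F 40 EA F0.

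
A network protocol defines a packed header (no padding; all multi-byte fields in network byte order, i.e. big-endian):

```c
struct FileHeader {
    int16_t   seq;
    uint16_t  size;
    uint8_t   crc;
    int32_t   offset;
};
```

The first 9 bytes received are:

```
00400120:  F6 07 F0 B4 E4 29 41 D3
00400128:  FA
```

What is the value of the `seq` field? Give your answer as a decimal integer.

-2553

`seq` is the first field, at byte offset 0, occupying 2 bytes.
Bytes at offsets 0..1: F6 07.
Big-endian: lowest address holds the most-significant byte.
The bytes are already most-significant first: 0xF607.
Top bit is set, so as a signed 16-bit value this is 0xF607 − 2^16 = -2553.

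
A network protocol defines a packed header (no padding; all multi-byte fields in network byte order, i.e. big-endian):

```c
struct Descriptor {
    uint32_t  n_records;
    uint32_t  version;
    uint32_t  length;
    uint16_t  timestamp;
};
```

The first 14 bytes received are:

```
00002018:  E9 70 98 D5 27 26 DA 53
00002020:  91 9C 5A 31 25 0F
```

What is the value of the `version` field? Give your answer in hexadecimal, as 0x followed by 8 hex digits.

0x2726DA53

`version` follows `n_records` (4 bytes), so it starts at byte offset 4 and occupies 4 bytes.
Bytes at offsets 4..7: 27 26 DA 53.
In big-endian order the high byte comes first in memory.
The bytes are already most-significant first: 0x2726DA53.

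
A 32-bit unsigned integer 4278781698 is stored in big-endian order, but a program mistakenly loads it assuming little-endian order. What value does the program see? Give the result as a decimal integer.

34015743

4278781698 in 32-bit hexadecimal is 0xFF090702.
Stored big-endian, the bytes at ascending addresses are FF 09 07 02.
Read back as little-endian, the first byte is least significant, giving 0x020709FF.
0x020709FF = 34015743.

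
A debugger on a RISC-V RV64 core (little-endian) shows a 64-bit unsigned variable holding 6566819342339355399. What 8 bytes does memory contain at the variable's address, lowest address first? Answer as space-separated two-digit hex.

07 33 4D 3C 66 07 22 5B

6566819342339355399 in hexadecimal, padded to 64 bits, is 0x5B2207663C4D3307.
Split into bytes (most-significant first): 5B 22 07 66 3C 4D 33 07.
In little-endian order the low byte comes first in memory.
So at ascending addresses the bytes are 07 33 4D 3C 66 07 22 5B.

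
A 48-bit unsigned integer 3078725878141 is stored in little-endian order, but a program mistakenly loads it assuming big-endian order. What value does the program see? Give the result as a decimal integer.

138269439478786

3078725878141 in 48-bit hexadecimal is 0x02CCD25CC17D.
Stored little-endian, the bytes at ascending addresses are 7D C1 5C D2 CC 02.
Read back as big-endian, the last byte is least significant, giving 0x7DC15CD2CC02.
0x7DC15CD2CC02 = 138269439478786.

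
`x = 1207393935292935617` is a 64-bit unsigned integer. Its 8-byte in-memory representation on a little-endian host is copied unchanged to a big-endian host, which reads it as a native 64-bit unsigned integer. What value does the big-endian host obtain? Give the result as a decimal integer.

1207393935292935617 in 64-bit hexadecimal is 0x10C186631918ADC1.
Stored little-endian, the bytes at ascending addresses are C1 AD 18 19 63 86 C1 10.
Read back as big-endian, the last byte is least significant, giving 0xC1AD18196386C110.
0xC1AD18196386C110 = 13955837317614059792.

13955837317614059792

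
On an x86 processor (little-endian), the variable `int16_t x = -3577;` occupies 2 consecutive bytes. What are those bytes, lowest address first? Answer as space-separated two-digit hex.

Two's complement of -3577 in 16 bits: 3577 = 0x0DF9; invert → 0xF206; add 1 → 0xF207.
Split into bytes (most-significant first): F2 07.
Little-endian stores the least-significant byte at the lowest address.
So at ascending addresses the bytes are 07 F2.

07 F2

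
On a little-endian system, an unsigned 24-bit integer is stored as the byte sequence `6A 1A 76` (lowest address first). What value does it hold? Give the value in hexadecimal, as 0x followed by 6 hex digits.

0x761A6A

Little-endian stores the least-significant byte at the lowest address.
Reassemble most-significant byte first: 76 1A 6A → 0x761A6A.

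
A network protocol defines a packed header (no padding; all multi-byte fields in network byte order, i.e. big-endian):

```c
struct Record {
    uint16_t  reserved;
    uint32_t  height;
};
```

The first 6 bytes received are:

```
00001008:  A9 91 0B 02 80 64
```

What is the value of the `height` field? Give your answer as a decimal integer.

184713316

`height` follows `reserved` (2 bytes), so it starts at byte offset 2 and occupies 4 bytes.
Bytes at offsets 2..5: 0B 02 80 64.
Big-endian stores the most-significant byte at the lowest address.
The bytes are already most-significant first: 0x0B028064.
0x0B028064 = 184713316.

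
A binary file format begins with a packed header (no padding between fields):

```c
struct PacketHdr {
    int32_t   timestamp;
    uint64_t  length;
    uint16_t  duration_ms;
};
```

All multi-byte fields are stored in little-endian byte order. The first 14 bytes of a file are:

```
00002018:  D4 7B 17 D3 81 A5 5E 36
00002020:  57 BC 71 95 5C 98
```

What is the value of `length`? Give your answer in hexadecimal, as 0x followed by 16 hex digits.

0x9571BC57365EA581

`length` follows `timestamp` (4 bytes), so it starts at byte offset 4 and occupies 8 bytes.
Bytes at offsets 4..11: 81 A5 5E 36 57 BC 71 95.
In little-endian order the low byte comes first in memory.
Reassemble most-significant byte first: 95 71 BC 57 36 5E A5 81 → 0x9571BC57365EA581.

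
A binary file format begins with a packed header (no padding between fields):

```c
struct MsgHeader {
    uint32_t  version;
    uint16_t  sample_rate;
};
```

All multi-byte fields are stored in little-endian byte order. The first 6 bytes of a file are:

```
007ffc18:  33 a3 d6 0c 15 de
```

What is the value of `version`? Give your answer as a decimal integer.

`version` is the first field, at byte offset 0, occupying 4 bytes.
Bytes at offsets 0..3: 33 A3 D6 0C.
In little-endian order the low byte comes first in memory.
Reassemble most-significant byte first: 0C D6 A3 33 → 0x0CD6A333.
0x0CD6A333 = 215393075.

215393075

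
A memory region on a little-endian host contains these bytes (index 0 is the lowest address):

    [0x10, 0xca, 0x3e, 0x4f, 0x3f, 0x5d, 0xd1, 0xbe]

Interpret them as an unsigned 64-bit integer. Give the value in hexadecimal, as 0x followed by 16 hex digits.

Little-endian: lowest address holds the least-significant byte.
Reassemble most-significant byte first: BE D1 5D 3F 4F 3E CA 10 → 0xBED15D3F4F3ECA10.

0xBED15D3F4F3ECA10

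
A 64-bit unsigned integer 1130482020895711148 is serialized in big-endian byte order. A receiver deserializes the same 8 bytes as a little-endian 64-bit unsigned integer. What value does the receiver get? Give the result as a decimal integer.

1130482020895711148 in 64-bit hexadecimal is 0x0FB0476890745FAC.
Stored big-endian, the bytes at ascending addresses are 0F B0 47 68 90 74 5F AC.
Read back as little-endian, the first byte is least significant, giving 0xAC5F74906847B00F.
0xAC5F74906847B00F = 12420774460884758543.

12420774460884758543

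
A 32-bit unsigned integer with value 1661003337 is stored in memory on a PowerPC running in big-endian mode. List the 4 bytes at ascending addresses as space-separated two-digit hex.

1661003337 in hexadecimal, padded to 32 bits, is 0x6300E649.
Split into bytes (most-significant first): 63 00 E6 49.
In big-endian order the high byte comes first in memory.
So the memory order matches the most-significant-first order: 63 00 E6 49.

63 00 E6 49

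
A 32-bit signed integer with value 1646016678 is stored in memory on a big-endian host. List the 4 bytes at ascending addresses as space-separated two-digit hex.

1646016678 in hexadecimal, padded to 32 bits, is 0x621C38A6.
Split into bytes (most-significant first): 62 1C 38 A6.
In big-endian order the high byte comes first in memory.
So the memory order matches the most-significant-first order: 62 1C 38 A6.

62 1C 38 A6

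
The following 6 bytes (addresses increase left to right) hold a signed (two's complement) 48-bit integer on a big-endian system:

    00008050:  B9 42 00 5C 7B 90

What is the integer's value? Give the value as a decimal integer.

Big-endian: lowest address holds the most-significant byte.
The bytes are already most-significant first: 0xB942005C7B90.
Top bit is set, so as a signed 48-bit value this is 0xB942005C7B90 − 2^48 = -77781851669616.

-77781851669616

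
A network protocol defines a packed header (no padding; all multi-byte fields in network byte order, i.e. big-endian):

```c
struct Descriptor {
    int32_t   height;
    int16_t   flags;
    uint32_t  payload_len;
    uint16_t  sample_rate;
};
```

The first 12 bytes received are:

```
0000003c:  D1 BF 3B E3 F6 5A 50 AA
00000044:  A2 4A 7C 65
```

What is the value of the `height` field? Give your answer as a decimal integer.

-775996445

`height` is the first field, at byte offset 0, occupying 4 bytes.
Bytes at offsets 0..3: D1 BF 3B E3.
In big-endian order the high byte comes first in memory.
The bytes are already most-significant first: 0xD1BF3BE3.
Top bit is set, so as a signed 32-bit value this is 0xD1BF3BE3 − 2^32 = -775996445.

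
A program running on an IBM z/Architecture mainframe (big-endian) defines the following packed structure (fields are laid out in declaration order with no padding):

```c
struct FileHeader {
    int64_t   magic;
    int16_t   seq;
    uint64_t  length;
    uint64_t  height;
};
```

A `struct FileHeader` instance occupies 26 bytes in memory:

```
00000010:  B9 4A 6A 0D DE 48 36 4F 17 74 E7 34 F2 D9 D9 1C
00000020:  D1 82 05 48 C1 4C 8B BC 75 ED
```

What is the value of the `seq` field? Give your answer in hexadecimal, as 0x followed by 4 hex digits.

0x1774

`seq` follows `magic` (8 bytes), so it starts at byte offset 8 and occupies 2 bytes.
Bytes at offsets 8..9: 17 74.
Big-endian stores the most-significant byte at the lowest address.
The bytes are already most-significant first: 0x1774.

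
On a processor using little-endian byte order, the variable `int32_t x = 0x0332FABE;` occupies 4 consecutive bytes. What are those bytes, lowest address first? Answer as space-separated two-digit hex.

Split into bytes (most-significant first): 03 32 FA BE.
Little-endian: lowest address holds the least-significant byte.
So at ascending addresses the bytes are BE FA 32 03.

BE FA 32 03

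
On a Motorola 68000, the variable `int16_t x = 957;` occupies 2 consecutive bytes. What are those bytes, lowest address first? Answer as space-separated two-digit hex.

957 in hexadecimal, padded to 16 bits, is 0x03BD.
Split into bytes (most-significant first): 03 BD.
Big-endian stores the most-significant byte at the lowest address.
So the memory order matches the most-significant-first order: 03 BD.

03 BD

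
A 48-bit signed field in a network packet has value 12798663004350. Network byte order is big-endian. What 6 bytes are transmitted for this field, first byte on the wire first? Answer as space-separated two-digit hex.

12798663004350 in hexadecimal, padded to 48 bits, is 0x0BA3EBC310BE.
Split into bytes (most-significant first): 0B A3 EB C3 10 BE.
In big-endian order the high byte comes first in memory.
So the memory order matches the most-significant-first order: 0B A3 EB C3 10 BE.

0B A3 EB C3 10 BE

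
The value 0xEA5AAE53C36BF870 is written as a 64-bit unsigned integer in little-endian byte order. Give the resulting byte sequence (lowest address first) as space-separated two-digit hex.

70 F8 6B C3 53 AE 5A EA

Split into bytes (most-significant first): EA 5A AE 53 C3 6B F8 70.
Little-endian: lowest address holds the least-significant byte.
So at ascending addresses the bytes are 70 F8 6B C3 53 AE 5A EA.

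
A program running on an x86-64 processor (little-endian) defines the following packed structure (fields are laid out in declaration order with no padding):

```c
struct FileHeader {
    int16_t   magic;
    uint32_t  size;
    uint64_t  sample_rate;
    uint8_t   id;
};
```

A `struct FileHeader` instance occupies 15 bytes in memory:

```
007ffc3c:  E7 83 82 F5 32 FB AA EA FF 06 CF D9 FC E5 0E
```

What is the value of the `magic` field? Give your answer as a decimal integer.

-31769

`magic` is the first field, at byte offset 0, occupying 2 bytes.
Bytes at offsets 0..1: E7 83.
Little-endian: lowest address holds the least-significant byte.
Reassemble most-significant byte first: 83 E7 → 0x83E7.
Top bit is set, so as a signed 16-bit value this is 0x83E7 − 2^16 = -31769.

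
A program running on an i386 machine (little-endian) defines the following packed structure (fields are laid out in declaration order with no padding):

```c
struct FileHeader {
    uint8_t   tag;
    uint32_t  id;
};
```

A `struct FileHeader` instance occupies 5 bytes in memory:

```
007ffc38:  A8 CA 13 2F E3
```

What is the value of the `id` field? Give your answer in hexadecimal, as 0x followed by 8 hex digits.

`id` follows `tag` (1 byte), so it starts at byte offset 1 and occupies 4 bytes.
Bytes at offsets 1..4: CA 13 2F E3.
In little-endian order the low byte comes first in memory.
Reassemble most-significant byte first: E3 2F 13 CA → 0xE32F13CA.

0xE32F13CA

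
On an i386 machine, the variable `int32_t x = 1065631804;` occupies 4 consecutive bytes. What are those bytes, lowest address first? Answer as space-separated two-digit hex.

1065631804 in hexadecimal, padded to 32 bits, is 0x3F84403C.
Split into bytes (most-significant first): 3F 84 40 3C.
Little-endian stores the least-significant byte at the lowest address.
So at ascending addresses the bytes are 3C 40 84 3F.

3C 40 84 3F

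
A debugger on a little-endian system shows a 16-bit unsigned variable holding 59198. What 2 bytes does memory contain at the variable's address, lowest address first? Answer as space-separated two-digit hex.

59198 in hexadecimal, padded to 16 bits, is 0xE73E.
Split into bytes (most-significant first): E7 3E.
Little-endian: lowest address holds the least-significant byte.
So at ascending addresses the bytes are 3E E7.

3E E7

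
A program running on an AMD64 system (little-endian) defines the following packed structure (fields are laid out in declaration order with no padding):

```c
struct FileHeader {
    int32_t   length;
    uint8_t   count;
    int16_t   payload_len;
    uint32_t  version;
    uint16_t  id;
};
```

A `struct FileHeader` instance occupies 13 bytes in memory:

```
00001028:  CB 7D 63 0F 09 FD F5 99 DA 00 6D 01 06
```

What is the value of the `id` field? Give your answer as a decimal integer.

1537

`id` follows `length` (4 B), `count` (1 B), `payload_len` (2 B), `version` (4 B), so it starts at offset 4 + 1 + 2 + 4 = 11 and occupies 2 bytes.
Bytes at offsets 11..12: 01 06.
Little-endian: lowest address holds the least-significant byte.
Reassemble most-significant byte first: 06 01 → 0x0601.
0x0601 = 1537.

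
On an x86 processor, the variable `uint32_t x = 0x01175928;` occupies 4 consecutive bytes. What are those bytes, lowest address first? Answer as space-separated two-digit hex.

28 59 17 01

Split into bytes (most-significant first): 01 17 59 28.
Little-endian: lowest address holds the least-significant byte.
So at ascending addresses the bytes are 28 59 17 01.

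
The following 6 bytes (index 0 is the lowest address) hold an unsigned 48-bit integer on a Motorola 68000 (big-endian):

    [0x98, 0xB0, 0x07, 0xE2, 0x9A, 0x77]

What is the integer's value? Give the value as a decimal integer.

167881813957239

Big-endian: lowest address holds the most-significant byte.
The bytes are already most-significant first: 0x98B007E29A77.
0x98B007E29A77 = 167881813957239.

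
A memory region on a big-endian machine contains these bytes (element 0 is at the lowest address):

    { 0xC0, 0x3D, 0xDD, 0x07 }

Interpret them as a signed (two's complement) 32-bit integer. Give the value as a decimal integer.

In big-endian order the high byte comes first in memory.
The bytes are already most-significant first: 0xC03DDD07.
Top bit is set, so as a signed 32-bit value this is 0xC03DDD07 − 2^32 = -1069687545.

-1069687545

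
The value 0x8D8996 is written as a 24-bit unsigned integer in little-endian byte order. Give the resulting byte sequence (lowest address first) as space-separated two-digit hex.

Split into bytes (most-significant first): 8D 89 96.
In little-endian order the low byte comes first in memory.
So at ascending addresses the bytes are 96 89 8D.

96 89 8D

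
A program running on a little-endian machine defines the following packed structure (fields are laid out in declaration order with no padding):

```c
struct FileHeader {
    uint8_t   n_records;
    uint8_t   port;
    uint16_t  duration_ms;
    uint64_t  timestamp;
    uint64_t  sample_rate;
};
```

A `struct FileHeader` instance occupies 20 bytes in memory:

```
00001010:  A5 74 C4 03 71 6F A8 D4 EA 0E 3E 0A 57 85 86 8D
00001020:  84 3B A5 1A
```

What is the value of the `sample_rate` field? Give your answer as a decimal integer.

1920006256639509847

`sample_rate` follows `n_records` (1 B), `port` (1 B), `duration_ms` (2 B), `timestamp` (8 B), so it starts at offset 1 + 1 + 2 + 8 = 12 and occupies 8 bytes.
Bytes at offsets 12..19: 57 85 86 8D 84 3B A5 1A.
Little-endian stores the least-significant byte at the lowest address.
Reassemble most-significant byte first: 1A A5 3B 84 8D 86 85 57 → 0x1AA53B848D868557.
0x1AA53B848D868557 = 1920006256639509847.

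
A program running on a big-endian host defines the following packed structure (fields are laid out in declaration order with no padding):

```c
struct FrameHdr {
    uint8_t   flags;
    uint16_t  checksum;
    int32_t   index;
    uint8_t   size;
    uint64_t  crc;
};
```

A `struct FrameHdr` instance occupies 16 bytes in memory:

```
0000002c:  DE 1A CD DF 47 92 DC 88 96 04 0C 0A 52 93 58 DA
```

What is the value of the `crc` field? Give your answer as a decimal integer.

10809778244070627546

`crc` follows `flags` (1 B), `checksum` (2 B), `index` (4 B), `size` (1 B), so it starts at offset 1 + 2 + 4 + 1 = 8 and occupies 8 bytes.
Bytes at offsets 8..15: 96 04 0C 0A 52 93 58 DA.
Big-endian stores the most-significant byte at the lowest address.
The bytes are already most-significant first: 0x96040C0A529358DA.
0x96040C0A529358DA = 10809778244070627546.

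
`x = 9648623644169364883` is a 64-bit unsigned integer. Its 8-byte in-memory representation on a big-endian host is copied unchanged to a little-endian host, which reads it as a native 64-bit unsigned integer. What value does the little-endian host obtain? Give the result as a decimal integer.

10620937567657059973

9648623644169364883 in 64-bit hexadecimal is 0x85E6CC1572266593.
Stored big-endian, the bytes at ascending addresses are 85 E6 CC 15 72 26 65 93.
Read back as little-endian, the first byte is least significant, giving 0x9365267215CCE685.
0x9365267215CCE685 = 10620937567657059973.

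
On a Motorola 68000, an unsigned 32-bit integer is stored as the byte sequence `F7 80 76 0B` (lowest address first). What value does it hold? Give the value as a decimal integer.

Big-endian stores the most-significant byte at the lowest address.
The bytes are already most-significant first: 0xF780760B.
0xF780760B = 4152391179.

4152391179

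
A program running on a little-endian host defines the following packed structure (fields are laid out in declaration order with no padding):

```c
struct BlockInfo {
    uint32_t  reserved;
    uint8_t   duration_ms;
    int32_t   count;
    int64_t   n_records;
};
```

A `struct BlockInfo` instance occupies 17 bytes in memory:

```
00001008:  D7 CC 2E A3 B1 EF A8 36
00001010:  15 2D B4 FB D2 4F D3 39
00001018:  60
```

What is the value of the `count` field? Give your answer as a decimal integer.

`count` follows `reserved` (4 B), `duration_ms` (1 B), so it starts at offset 4 + 1 = 5 and occupies 4 bytes.
Bytes at offsets 5..8: EF A8 36 15.
Little-endian: lowest address holds the least-significant byte.
Reassemble most-significant byte first: 15 36 A8 EF → 0x1536A8EF.
0x1536A8EF = 355903727.

355903727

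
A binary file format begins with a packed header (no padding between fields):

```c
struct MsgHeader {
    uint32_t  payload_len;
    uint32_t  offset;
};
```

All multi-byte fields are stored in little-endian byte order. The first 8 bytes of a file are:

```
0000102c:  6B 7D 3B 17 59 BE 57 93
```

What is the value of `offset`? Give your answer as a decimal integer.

2472001113

`offset` follows `payload_len` (4 bytes), so it starts at byte offset 4 and occupies 4 bytes.
Bytes at offsets 4..7: 59 BE 57 93.
Little-endian stores the least-significant byte at the lowest address.
Reassemble most-significant byte first: 93 57 BE 59 → 0x9357BE59.
0x9357BE59 = 2472001113.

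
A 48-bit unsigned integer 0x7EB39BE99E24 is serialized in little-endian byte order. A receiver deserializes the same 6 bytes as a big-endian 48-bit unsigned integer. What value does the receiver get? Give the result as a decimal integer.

Stored little-endian, the bytes at ascending addresses are 24 9E E9 9B B3 7E.
Read back as big-endian, the last byte is least significant, giving 0x249EE99BB37E.
0x249EE99BB37E = 40264942728062.

40264942728062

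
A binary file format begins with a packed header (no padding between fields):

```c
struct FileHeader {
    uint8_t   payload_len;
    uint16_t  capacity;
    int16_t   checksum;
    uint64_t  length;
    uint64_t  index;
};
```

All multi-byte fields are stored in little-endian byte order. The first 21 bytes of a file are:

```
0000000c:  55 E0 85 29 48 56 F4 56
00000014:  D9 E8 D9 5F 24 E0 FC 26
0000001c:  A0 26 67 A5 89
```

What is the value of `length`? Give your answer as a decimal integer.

2621053102254912598

`length` follows `payload_len` (1 B), `capacity` (2 B), `checksum` (2 B), so it starts at offset 1 + 2 + 2 = 5 and occupies 8 bytes.
Bytes at offsets 5..12: 56 F4 56 D9 E8 D9 5F 24.
Little-endian stores the least-significant byte at the lowest address.
Reassemble most-significant byte first: 24 5F D9 E8 D9 56 F4 56 → 0x245FD9E8D956F456.
0x245FD9E8D956F456 = 2621053102254912598.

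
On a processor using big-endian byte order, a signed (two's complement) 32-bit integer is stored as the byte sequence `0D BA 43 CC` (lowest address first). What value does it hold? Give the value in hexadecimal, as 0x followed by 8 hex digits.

0x0DBA43CC

Big-endian: lowest address holds the most-significant byte.
The bytes are already most-significant first: 0x0DBA43CC.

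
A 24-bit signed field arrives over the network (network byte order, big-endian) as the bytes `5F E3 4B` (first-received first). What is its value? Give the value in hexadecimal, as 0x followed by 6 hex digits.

0x5FE34B

Big-endian stores the most-significant byte at the lowest address.
The bytes are already most-significant first: 0x5FE34B.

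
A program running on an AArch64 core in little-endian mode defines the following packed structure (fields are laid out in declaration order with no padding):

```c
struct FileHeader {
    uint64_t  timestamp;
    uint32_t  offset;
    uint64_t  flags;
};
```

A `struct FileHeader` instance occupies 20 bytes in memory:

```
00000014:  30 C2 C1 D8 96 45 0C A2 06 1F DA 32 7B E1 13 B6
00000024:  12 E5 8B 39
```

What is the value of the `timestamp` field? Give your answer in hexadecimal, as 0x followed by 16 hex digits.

0xA20C4596D8C1C230

`timestamp` is the first field, at byte offset 0, occupying 8 bytes.
Bytes at offsets 0..7: 30 C2 C1 D8 96 45 0C A2.
Little-endian stores the least-significant byte at the lowest address.
Reassemble most-significant byte first: A2 0C 45 96 D8 C1 C2 30 → 0xA20C4596D8C1C230.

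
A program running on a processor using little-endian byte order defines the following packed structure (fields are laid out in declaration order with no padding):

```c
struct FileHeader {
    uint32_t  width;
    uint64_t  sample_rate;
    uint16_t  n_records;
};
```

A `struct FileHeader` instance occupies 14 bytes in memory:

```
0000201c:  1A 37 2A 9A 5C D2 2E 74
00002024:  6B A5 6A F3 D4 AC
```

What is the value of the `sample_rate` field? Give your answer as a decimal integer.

17540013579677127260

`sample_rate` follows `width` (4 bytes), so it starts at byte offset 4 and occupies 8 bytes.
Bytes at offsets 4..11: 5C D2 2E 74 6B A5 6A F3.
In little-endian order the low byte comes first in memory.
Reassemble most-significant byte first: F3 6A A5 6B 74 2E D2 5C → 0xF36AA56B742ED25C.
0xF36AA56B742ED25C = 17540013579677127260.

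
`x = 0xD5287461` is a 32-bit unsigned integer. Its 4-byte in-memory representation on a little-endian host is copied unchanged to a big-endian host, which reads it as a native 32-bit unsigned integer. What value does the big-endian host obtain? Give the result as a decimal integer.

Stored little-endian, the bytes at ascending addresses are 61 74 28 D5.
Read back as big-endian, the last byte is least significant, giving 0x617428D5.
0x617428D5 = 1635002581.

1635002581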